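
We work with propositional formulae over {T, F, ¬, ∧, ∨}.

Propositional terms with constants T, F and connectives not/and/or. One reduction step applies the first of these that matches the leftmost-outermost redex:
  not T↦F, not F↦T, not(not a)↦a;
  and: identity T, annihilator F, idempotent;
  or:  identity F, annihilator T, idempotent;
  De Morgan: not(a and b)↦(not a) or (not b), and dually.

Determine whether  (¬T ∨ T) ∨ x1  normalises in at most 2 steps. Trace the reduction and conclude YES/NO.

Answer: YES — reaches normal form T in 2 ≤ 2 steps

Reduction:
  start: (¬T ∨ T) ∨ x1
  step 1: T ∨ x1
  step 2: T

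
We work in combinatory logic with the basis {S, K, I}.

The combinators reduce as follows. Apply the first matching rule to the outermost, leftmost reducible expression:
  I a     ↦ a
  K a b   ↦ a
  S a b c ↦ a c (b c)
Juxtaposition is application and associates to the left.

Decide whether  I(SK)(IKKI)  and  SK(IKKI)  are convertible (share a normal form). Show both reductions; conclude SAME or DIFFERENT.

Term A:
  start: I(SK)(IKKI)
  step 1: SK(IKKI)
  step 2: SK(KKI)
  step 3: SKK

Term B:
  start: SK(IKKI)
  step 1: SK(KKI)
  step 2: SKK

Answer: SAME — A ⇓ SKK, B ⇓ SKK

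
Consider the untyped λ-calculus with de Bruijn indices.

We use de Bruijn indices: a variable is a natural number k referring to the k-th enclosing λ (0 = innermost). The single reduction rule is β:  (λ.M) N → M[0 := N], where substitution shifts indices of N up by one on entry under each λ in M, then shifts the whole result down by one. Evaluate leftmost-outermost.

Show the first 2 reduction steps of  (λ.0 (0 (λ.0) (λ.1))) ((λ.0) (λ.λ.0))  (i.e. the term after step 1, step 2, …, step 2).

  start: (λ.0 (0 (λ.0) (λ.1))) ((λ.0) (λ.λ.0))
  [1] (λ.0) (λ.λ.0) ((λ.0) (λ.λ.0) (λ.0) (λ.(λ.0) (λ.λ.0)))
  [2] (λ.λ.0) ((λ.0) (λ.λ.0) (λ.0) (λ.(λ.0) (λ.λ.0)))

Answer: after 2 steps: (λ.λ.0) ((λ.0) (λ.λ.0) (λ.0) (λ.(λ.0) (λ.λ.0)))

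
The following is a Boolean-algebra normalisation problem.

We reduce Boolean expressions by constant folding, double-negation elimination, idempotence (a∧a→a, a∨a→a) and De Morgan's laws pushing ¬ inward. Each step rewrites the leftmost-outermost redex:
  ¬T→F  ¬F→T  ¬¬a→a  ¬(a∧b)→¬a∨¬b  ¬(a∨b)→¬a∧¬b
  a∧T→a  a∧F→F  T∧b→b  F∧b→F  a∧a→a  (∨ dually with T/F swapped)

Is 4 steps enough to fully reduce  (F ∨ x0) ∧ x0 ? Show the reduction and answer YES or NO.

Answer: YES — reaches normal form x0 in 2 ≤ 4 steps

Working:
  start: (F ∨ x0) ∧ x0
  step 1: x0 ∧ x0
  step 2: x0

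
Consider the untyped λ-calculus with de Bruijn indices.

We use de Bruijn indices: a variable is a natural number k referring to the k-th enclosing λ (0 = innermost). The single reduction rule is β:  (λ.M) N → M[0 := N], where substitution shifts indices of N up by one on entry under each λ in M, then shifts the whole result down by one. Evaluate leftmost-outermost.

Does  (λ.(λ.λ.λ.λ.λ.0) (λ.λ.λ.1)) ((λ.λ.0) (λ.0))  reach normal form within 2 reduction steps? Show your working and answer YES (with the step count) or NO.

  start: (λ.(λ.λ.λ.λ.λ.0) (λ.λ.λ.1)) ((λ.λ.0) (λ.0))
  [1] (λ.λ.λ.λ.λ.0) (λ.λ.λ.1)
  [2] λ.λ.λ.λ.0

Answer: YES — reaches normal form λ.λ.λ.λ.0 in 2 ≤ 2 steps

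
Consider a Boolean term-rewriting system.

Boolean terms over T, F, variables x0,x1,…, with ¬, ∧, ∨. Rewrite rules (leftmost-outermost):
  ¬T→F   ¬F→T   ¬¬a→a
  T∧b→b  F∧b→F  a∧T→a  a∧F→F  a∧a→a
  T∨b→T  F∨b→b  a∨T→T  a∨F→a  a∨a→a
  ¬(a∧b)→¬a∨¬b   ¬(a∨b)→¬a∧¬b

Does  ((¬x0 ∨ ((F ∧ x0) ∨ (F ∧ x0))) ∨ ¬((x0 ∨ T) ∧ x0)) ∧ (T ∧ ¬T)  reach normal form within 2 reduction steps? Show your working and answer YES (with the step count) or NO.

  start: ((¬x0 ∨ ((F ∧ x0) ∨ (F ∧ x0))) ∨ ¬((x0 ∨ T) ∧ x0)) ∧ (T ∧ ¬T)
  [1] ((¬x0 ∨ (F ∧ x0)) ∨ ¬((x0 ∨ T) ∧ x0)) ∧ (T ∧ ¬T)
  [2] ((¬x0 ∨ F) ∨ ¬((x0 ∨ T) ∧ x0)) ∧ (T ∧ ¬T)

Answer: NO — after 2 steps the term is ((¬x0 ∨ F) ∨ ¬((x0 ∨ T) ∧ x0)) ∧ (T ∧ ¬T), not yet normal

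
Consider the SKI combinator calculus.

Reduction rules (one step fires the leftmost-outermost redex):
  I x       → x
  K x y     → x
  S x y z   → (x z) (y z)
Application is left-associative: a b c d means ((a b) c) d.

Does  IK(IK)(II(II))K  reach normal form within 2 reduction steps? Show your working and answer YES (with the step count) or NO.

  start: IK(IK)(II(II))K
  →1  K(IK)(II(II))K
  →2  IKK

Answer: NO — after 2 steps the term is IKK, not yet normal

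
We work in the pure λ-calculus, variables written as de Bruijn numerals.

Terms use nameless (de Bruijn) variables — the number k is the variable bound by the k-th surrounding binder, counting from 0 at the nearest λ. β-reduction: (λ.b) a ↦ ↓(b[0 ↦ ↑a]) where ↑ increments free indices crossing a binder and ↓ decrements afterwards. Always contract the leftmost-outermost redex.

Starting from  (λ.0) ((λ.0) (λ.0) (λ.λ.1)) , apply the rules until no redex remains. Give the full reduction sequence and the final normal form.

  start: (λ.0) ((λ.0) (λ.0) (λ.λ.1))
  [1] (λ.0) (λ.0) (λ.λ.1)
  [2] (λ.0) (λ.λ.1)
  [3] λ.λ.1

Answer: normal form = λ.λ.1  (in 3 steps)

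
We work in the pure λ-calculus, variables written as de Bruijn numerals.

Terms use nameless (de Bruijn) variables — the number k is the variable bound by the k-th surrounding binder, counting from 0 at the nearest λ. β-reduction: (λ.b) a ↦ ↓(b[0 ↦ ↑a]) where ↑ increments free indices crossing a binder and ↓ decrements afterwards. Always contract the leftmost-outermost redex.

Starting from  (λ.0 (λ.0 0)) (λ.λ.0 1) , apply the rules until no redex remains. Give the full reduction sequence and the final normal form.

  start: (λ.0 (λ.0 0)) (λ.λ.0 1)
  [1] (λ.λ.0 1) (λ.0 0)
  [2] λ.0 (λ.0 0)

Answer: normal form = λ.0 (λ.0 0)  (in 2 steps)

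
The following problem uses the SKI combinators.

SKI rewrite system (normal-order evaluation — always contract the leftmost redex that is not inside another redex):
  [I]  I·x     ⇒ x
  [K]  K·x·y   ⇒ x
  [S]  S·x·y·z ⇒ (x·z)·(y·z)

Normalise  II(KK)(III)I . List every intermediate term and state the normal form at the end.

Answer: normal form = KI  (in 3 steps)

Derivation:
  start: II(KK)(III)I
  [1] I(KK)(III)I
  [2] KK(III)I
  [3] KI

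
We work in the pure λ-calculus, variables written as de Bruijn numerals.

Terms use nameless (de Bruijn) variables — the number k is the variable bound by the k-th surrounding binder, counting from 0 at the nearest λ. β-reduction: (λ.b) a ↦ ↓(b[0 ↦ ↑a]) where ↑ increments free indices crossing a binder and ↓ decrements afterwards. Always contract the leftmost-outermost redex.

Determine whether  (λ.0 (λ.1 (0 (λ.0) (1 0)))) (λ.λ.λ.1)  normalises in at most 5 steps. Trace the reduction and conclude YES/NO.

Answer: YES — reaches normal form λ.λ.1 in 2 ≤ 5 steps

Reduction:
  start: (λ.0 (λ.1 (0 (λ.0) (1 0)))) (λ.λ.λ.1)
  step 1: (λ.λ.λ.1) (λ.(λ.λ.λ.1) (0 (λ.0) ((λ.λ.λ.1) 0)))
  step 2: λ.λ.1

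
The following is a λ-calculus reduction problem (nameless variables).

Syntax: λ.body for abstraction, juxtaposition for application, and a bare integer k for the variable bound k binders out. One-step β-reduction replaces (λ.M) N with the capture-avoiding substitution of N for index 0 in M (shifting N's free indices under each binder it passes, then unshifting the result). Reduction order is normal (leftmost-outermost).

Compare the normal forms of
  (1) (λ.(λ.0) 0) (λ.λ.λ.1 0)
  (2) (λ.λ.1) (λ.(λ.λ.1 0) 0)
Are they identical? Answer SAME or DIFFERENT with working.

Term A:
  start: (λ.(λ.0) 0) (λ.λ.λ.1 0)
  →1  (λ.0) (λ.λ.λ.1 0)
  →2  λ.λ.λ.1 0

Term B:
  start: (λ.λ.1) (λ.(λ.λ.1 0) 0)
  →1  λ.λ.(λ.λ.1 0) 0
  →2  λ.λ.λ.1 0

Answer: SAME — A ⇓ λ.λ.λ.1 0, B ⇓ λ.λ.λ.1 0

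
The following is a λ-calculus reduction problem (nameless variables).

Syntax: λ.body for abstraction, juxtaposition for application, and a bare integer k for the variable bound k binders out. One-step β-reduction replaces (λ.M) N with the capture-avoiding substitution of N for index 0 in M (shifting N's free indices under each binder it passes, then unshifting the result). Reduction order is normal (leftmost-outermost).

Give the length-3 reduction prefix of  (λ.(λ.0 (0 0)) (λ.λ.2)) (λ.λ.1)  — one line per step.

Answer: after 3 steps: λ.λ.λ.1

Working:
  start: (λ.(λ.0 (0 0)) (λ.λ.2)) (λ.λ.1)
  →1  (λ.0 (0 0)) (λ.λ.λ.λ.1)
  →2  (λ.λ.λ.λ.1) ((λ.λ.λ.λ.1) (λ.λ.λ.λ.1))
  →3  λ.λ.λ.1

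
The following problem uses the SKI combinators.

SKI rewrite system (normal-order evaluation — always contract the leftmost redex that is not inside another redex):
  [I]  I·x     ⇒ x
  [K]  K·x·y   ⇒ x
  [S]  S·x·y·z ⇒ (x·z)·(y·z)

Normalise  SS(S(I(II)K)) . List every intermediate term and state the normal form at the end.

Answer: normal form = SS(SK)  (in 3 steps)

Derivation:
  start: SS(S(I(II)K))
  step 1: SS(S(IIK))
  step 2: SS(S(IK))
  step 3: SS(SK)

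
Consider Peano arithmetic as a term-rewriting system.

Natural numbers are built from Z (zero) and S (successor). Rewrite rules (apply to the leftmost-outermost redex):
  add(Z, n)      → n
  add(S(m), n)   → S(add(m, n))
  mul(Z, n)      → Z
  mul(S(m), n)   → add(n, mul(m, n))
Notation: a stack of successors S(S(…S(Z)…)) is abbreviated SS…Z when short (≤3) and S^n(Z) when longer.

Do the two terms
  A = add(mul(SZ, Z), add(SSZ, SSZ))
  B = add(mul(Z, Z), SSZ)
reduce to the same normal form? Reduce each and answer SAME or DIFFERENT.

Answer: DIFFERENT — A ⇓ S^4(Z), B ⇓ SSZ

Working:
Term A:
  start: add(mul(SZ, Z), add(SSZ, SSZ))
  →1  add(add(Z, mul(Z, Z)), add(SSZ, SSZ))
  →2  add(mul(Z, Z), add(SSZ, SSZ))
  →3  add(Z, add(SSZ, SSZ))
  →4  add(SSZ, SSZ)
  →5  S(add(SZ, SSZ))
  →6  S(S(add(Z, SSZ)))
  →7  S^4(Z)

Term B:
  start: add(mul(Z, Z), SSZ)
  →1  add(Z, SSZ)
  →2  SSZ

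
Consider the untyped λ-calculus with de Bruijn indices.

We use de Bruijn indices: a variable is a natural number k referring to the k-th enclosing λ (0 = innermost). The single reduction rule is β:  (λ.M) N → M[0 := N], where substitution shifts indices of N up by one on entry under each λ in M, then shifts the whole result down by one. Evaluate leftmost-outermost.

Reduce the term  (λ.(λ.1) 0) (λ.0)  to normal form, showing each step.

Answer: normal form = λ.0  (in 2 steps)

Working:
  start: (λ.(λ.1) 0) (λ.0)
  [1] (λ.λ.0) (λ.0)
  [2] λ.0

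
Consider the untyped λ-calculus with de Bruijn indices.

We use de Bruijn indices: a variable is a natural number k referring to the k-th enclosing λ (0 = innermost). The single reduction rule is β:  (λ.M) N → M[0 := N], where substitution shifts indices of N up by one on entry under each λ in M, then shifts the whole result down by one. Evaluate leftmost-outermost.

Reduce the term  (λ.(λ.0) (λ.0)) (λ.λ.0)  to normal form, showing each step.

  start: (λ.(λ.0) (λ.0)) (λ.λ.0)
  step 1: (λ.0) (λ.0)
  step 2: λ.0

Answer: normal form = λ.0  (in 2 steps)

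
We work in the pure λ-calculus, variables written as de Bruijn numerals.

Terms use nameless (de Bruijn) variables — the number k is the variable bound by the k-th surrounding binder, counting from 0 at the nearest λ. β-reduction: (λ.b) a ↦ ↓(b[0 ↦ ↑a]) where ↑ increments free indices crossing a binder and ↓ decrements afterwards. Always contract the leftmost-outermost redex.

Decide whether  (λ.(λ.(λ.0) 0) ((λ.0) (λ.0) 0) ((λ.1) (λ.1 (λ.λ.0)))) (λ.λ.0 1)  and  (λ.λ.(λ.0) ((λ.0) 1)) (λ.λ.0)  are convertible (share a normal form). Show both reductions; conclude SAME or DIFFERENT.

Answer: DIFFERENT — A ⇓ λ.0 (λ.λ.0 1), B ⇓ λ.λ.λ.0

Derivation:
Term A:
  start: (λ.(λ.(λ.0) 0) ((λ.0) (λ.0) 0) ((λ.1) (λ.1 (λ.λ.0)))) (λ.λ.0 1)
  →1  (λ.(λ.0) 0) ((λ.0) (λ.0) (λ.λ.0 1)) ((λ.λ.λ.0 1) (λ.(λ.λ.0 1) (λ.λ.0)))
  →2  (λ.0) ((λ.0) (λ.0) (λ.λ.0 1)) ((λ.λ.λ.0 1) (λ.(λ.λ.0 1) (λ.λ.0)))
  →3  (λ.0) (λ.0) (λ.λ.0 1) ((λ.λ.λ.0 1) (λ.(λ.λ.0 1) (λ.λ.0)))
  →4  (λ.0) (λ.λ.0 1) ((λ.λ.λ.0 1) (λ.(λ.λ.0 1) (λ.λ.0)))
  →5  (λ.λ.0 1) ((λ.λ.λ.0 1) (λ.(λ.λ.0 1) (λ.λ.0)))
  →6  λ.0 ((λ.λ.λ.0 1) (λ.(λ.λ.0 1) (λ.λ.0)))
  →7  λ.0 (λ.λ.0 1)

Term B:
  start: (λ.λ.(λ.0) ((λ.0) 1)) (λ.λ.0)
  →1  λ.(λ.0) ((λ.0) (λ.λ.0))
  →2  λ.(λ.0) (λ.λ.0)
  →3  λ.λ.λ.0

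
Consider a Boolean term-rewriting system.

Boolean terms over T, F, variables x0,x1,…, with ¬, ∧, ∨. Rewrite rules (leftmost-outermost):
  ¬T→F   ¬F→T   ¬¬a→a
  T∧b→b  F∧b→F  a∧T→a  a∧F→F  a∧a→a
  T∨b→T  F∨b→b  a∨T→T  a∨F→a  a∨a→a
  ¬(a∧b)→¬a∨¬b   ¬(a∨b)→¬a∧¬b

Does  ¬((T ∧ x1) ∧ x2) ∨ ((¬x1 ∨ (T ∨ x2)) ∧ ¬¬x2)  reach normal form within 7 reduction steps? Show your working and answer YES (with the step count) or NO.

Answer: NO — after 7 steps the term is (¬x1 ∨ ¬x2) ∨ ¬¬x2, not yet normal

Derivation:
  start: ¬((T ∧ x1) ∧ x2) ∨ ((¬x1 ∨ (T ∨ x2)) ∧ ¬¬x2)
  [1] (¬(T ∧ x1) ∨ ¬x2) ∨ ((¬x1 ∨ (T ∨ x2)) ∧ ¬¬x2)
  [2] ((¬T ∨ ¬x1) ∨ ¬x2) ∨ ((¬x1 ∨ (T ∨ x2)) ∧ ¬¬x2)
  [3] ((F ∨ ¬x1) ∨ ¬x2) ∨ ((¬x1 ∨ (T ∨ x2)) ∧ ¬¬x2)
  [4] (¬x1 ∨ ¬x2) ∨ ((¬x1 ∨ (T ∨ x2)) ∧ ¬¬x2)
  [5] (¬x1 ∨ ¬x2) ∨ ((¬x1 ∨ T) ∧ ¬¬x2)
  [6] (¬x1 ∨ ¬x2) ∨ (T ∧ ¬¬x2)
  [7] (¬x1 ∨ ¬x2) ∨ ¬¬x2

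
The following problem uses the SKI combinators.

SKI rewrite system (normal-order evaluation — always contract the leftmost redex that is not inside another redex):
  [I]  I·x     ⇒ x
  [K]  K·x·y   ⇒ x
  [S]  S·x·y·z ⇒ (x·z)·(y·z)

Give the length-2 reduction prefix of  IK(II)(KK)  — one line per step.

  start: IK(II)(KK)
  →1  K(II)(KK)
  →2  II

Answer: after 2 steps: II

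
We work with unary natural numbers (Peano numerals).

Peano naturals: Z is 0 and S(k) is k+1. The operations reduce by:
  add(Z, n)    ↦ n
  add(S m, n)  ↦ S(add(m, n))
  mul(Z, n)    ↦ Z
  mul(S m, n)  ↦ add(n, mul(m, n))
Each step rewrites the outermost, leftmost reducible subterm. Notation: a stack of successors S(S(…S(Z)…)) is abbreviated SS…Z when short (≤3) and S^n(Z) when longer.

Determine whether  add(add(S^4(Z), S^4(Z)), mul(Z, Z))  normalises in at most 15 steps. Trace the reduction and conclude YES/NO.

Answer: YES — reaches normal form S^8(Z) in 15 ≤ 15 steps

Derivation:
  start: add(add(S^4(Z), S^4(Z)), mul(Z, Z))
  step 1: add(S(add(SSSZ, S^4(Z))), mul(Z, Z))
  step 2: S(add(add(SSSZ, S^4(Z)), mul(Z, Z)))
  step 3: S(add(S(add(SSZ, S^4(Z))), mul(Z, Z)))
  step 4: S(S(add(add(SSZ, S^4(Z)), mul(Z, Z))))
  step 5: S(S(add(S(add(SZ, S^4(Z))), mul(Z, Z))))
  step 6: S(S(S(add(add(SZ, S^4(Z)), mul(Z, Z)))))
  step 7: S(S(S(add(S(add(Z, S^4(Z))), mul(Z, Z)))))
  step 8: S(S(S(S(add(add(Z, S^4(Z)), mul(Z, Z))))))
  step 9: S(S(S(S(add(S^4(Z), mul(Z, Z))))))
  step 10: S(S(S(S(S(add(SSSZ, mul(Z, Z)))))))
  step 11: S(S(S(S(S(S(add(SSZ, mul(Z, Z))))))))
  step 12: S(S(S(S(S(S(S(add(SZ, mul(Z, Z)))))))))
  step 13: S(S(S(S(S(S(S(S(add(Z, mul(Z, Z))))))))))
  step 14: S(S(S(S(S(S(S(S(mul(Z, Z)))))))))
  step 15: S^8(Z)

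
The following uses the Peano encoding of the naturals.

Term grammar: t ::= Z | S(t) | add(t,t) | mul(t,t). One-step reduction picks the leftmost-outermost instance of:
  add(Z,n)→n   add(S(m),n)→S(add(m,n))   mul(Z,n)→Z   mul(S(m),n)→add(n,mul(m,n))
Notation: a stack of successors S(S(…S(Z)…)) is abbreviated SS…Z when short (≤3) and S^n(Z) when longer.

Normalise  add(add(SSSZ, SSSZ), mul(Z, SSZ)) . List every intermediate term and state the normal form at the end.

  start: add(add(SSSZ, SSSZ), mul(Z, SSZ))
  →1  add(S(add(SSZ, SSSZ)), mul(Z, SSZ))
  →2  S(add(add(SSZ, SSSZ), mul(Z, SSZ)))
  →3  S(add(S(add(SZ, SSSZ)), mul(Z, SSZ)))
  →4  S(S(add(add(SZ, SSSZ), mul(Z, SSZ))))
  →5  S(S(add(S(add(Z, SSSZ)), mul(Z, SSZ))))
  →6  S(S(S(add(add(Z, SSSZ), mul(Z, SSZ)))))
  →7  S(S(S(add(SSSZ, mul(Z, SSZ)))))
  →8  S(S(S(S(add(SSZ, mul(Z, SSZ))))))
  →9  S(S(S(S(S(add(SZ, mul(Z, SSZ)))))))
  →10  S(S(S(S(S(S(add(Z, mul(Z, SSZ))))))))
  →11  S(S(S(S(S(S(mul(Z, SSZ)))))))
  →12  S^6(Z)

Answer: normal form = S^6(Z)  (in 12 steps)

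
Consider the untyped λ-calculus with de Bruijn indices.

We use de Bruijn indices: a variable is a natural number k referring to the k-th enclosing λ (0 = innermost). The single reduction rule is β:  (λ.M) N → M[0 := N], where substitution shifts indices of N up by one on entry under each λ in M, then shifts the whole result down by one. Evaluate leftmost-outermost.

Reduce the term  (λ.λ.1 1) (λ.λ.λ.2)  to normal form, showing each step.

Answer: normal form = λ.λ.λ.λ.λ.λ.2  (in 2 steps)

Reduction:
  start: (λ.λ.1 1) (λ.λ.λ.2)
  →1  λ.(λ.λ.λ.2) (λ.λ.λ.2)
  →2  λ.λ.λ.λ.λ.λ.2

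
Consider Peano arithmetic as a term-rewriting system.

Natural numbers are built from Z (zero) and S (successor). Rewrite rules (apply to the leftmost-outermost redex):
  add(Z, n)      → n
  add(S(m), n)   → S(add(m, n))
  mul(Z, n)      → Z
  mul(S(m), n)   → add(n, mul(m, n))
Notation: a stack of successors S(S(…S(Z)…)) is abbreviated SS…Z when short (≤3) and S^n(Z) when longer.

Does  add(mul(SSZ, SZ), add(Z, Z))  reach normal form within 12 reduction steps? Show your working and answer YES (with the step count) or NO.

  start: add(mul(SSZ, SZ), add(Z, Z))
  [1] add(add(SZ, mul(SZ, SZ)), add(Z, Z))
  [2] add(S(add(Z, mul(SZ, SZ))), add(Z, Z))
  [3] S(add(add(Z, mul(SZ, SZ)), add(Z, Z)))
  [4] S(add(mul(SZ, SZ), add(Z, Z)))
  [5] S(add(add(SZ, mul(Z, SZ)), add(Z, Z)))
  [6] S(add(S(add(Z, mul(Z, SZ))), add(Z, Z)))
  [7] S(S(add(add(Z, mul(Z, SZ)), add(Z, Z))))
  [8] S(S(add(mul(Z, SZ), add(Z, Z))))
  [9] S(S(add(Z, add(Z, Z))))
  [10] S(S(add(Z, Z)))
  [11] SSZ

Answer: YES — reaches normal form SSZ in 11 ≤ 12 steps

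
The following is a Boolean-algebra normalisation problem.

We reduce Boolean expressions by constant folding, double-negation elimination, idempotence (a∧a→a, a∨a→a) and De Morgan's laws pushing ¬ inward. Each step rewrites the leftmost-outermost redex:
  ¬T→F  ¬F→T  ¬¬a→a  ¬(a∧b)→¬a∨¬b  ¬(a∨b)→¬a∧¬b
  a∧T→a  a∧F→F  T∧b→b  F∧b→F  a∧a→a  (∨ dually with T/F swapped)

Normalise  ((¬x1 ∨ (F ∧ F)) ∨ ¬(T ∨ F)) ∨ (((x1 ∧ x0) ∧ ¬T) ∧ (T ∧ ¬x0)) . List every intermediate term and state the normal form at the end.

  start: ((¬x1 ∨ (F ∧ F)) ∨ ¬(T ∨ F)) ∨ (((x1 ∧ x0) ∧ ¬T) ∧ (T ∧ ¬x0))
  [1] ((¬x1 ∨ F) ∨ ¬(T ∨ F)) ∨ (((x1 ∧ x0) ∧ ¬T) ∧ (T ∧ ¬x0))
  [2] (¬x1 ∨ ¬(T ∨ F)) ∨ (((x1 ∧ x0) ∧ ¬T) ∧ (T ∧ ¬x0))
  [3] (¬x1 ∨ (¬T ∧ ¬F)) ∨ (((x1 ∧ x0) ∧ ¬T) ∧ (T ∧ ¬x0))
  [4] (¬x1 ∨ (F ∧ ¬F)) ∨ (((x1 ∧ x0) ∧ ¬T) ∧ (T ∧ ¬x0))
  [5] (¬x1 ∨ F) ∨ (((x1 ∧ x0) ∧ ¬T) ∧ (T ∧ ¬x0))
  [6] ¬x1 ∨ (((x1 ∧ x0) ∧ ¬T) ∧ (T ∧ ¬x0))
  [7] ¬x1 ∨ (((x1 ∧ x0) ∧ F) ∧ (T ∧ ¬x0))
  [8] ¬x1 ∨ (F ∧ (T ∧ ¬x0))
  [9] ¬x1 ∨ F
  [10] ¬x1

Answer: normal form = ¬x1  (in 10 steps)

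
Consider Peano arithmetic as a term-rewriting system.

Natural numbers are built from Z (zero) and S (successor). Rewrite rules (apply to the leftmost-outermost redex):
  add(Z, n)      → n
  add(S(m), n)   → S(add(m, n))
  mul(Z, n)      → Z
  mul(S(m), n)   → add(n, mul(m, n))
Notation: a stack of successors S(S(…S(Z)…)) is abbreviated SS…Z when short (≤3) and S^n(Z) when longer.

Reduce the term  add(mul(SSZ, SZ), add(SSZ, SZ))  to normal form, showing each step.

Answer: normal form = S^5(Z)  (in 13 steps)

Working:
  start: add(mul(SSZ, SZ), add(SSZ, SZ))
  [1] add(add(SZ, mul(SZ, SZ)), add(SSZ, SZ))
  [2] add(S(add(Z, mul(SZ, SZ))), add(SSZ, SZ))
  [3] S(add(add(Z, mul(SZ, SZ)), add(SSZ, SZ)))
  [4] S(add(mul(SZ, SZ), add(SSZ, SZ)))
  [5] S(add(add(SZ, mul(Z, SZ)), add(SSZ, SZ)))
  [6] S(add(S(add(Z, mul(Z, SZ))), add(SSZ, SZ)))
  [7] S(S(add(add(Z, mul(Z, SZ)), add(SSZ, SZ))))
  [8] S(S(add(mul(Z, SZ), add(SSZ, SZ))))
  [9] S(S(add(Z, add(SSZ, SZ))))
  [10] S(S(add(SSZ, SZ)))
  [11] S(S(S(add(SZ, SZ))))
  [12] S(S(S(S(add(Z, SZ)))))
  [13] S^5(Z)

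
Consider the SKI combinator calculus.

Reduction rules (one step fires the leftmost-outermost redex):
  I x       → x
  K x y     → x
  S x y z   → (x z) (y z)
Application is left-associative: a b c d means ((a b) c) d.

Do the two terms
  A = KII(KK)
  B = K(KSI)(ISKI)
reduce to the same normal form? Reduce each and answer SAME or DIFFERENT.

Term A:
  start: KII(KK)
  step 1: I(KK)
  step 2: KK

Term B:
  start: K(KSI)(ISKI)
  step 1: KSI
  step 2: S

Answer: DIFFERENT — A ⇓ KK, B ⇓ S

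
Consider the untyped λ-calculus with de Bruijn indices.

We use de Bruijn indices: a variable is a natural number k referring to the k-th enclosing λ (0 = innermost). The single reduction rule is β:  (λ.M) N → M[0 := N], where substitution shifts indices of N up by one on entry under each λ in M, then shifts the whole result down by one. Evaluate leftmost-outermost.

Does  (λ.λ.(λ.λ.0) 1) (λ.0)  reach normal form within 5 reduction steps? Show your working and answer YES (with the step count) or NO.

  start: (λ.λ.(λ.λ.0) 1) (λ.0)
  [1] λ.(λ.λ.0) (λ.0)
  [2] λ.λ.0

Answer: YES — reaches normal form λ.λ.0 in 2 ≤ 5 steps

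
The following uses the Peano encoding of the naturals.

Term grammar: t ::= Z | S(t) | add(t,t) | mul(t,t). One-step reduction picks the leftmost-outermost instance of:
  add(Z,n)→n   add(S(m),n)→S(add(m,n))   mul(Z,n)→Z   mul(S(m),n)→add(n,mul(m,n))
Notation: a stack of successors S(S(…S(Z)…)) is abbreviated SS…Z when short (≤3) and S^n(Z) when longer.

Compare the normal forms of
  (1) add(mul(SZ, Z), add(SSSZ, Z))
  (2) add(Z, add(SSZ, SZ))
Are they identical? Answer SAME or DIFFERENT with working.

Term A:
  start: add(mul(SZ, Z), add(SSSZ, Z))
  →1  add(add(Z, mul(Z, Z)), add(SSSZ, Z))
  →2  add(mul(Z, Z), add(SSSZ, Z))
  →3  add(Z, add(SSSZ, Z))
  →4  add(SSSZ, Z)
  →5  S(add(SSZ, Z))
  →6  S(S(add(SZ, Z)))
  →7  S(S(S(add(Z, Z))))
  →8  SSSZ

Term B:
  start: add(Z, add(SSZ, SZ))
  →1  add(SSZ, SZ)
  →2  S(add(SZ, SZ))
  →3  S(S(add(Z, SZ)))
  →4  SSSZ

Answer: SAME — A ⇓ SSSZ, B ⇓ SSSZ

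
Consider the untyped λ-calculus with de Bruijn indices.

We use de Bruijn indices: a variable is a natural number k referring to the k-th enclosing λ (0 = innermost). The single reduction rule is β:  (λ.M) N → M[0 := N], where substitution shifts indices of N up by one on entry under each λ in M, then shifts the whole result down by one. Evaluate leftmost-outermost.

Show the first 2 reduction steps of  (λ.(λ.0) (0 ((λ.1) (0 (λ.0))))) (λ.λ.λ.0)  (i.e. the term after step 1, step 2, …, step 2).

  start: (λ.(λ.0) (0 ((λ.1) (0 (λ.0))))) (λ.λ.λ.0)
  step 1: (λ.0) ((λ.λ.λ.0) ((λ.λ.λ.λ.0) ((λ.λ.λ.0) (λ.0))))
  step 2: (λ.λ.λ.0) ((λ.λ.λ.λ.0) ((λ.λ.λ.0) (λ.0)))

Answer: after 2 steps: (λ.λ.λ.0) ((λ.λ.λ.λ.0) ((λ.λ.λ.0) (λ.0)))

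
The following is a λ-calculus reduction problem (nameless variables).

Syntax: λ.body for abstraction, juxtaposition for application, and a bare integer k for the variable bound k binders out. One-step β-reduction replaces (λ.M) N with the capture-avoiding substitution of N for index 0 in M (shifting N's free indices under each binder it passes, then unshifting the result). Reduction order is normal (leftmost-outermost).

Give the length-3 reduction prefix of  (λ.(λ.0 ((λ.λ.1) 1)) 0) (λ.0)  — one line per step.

  start: (λ.(λ.0 ((λ.λ.1) 1)) 0) (λ.0)
  →1  (λ.0 ((λ.λ.1) (λ.0))) (λ.0)
  →2  (λ.0) ((λ.λ.1) (λ.0))
  →3  (λ.λ.1) (λ.0)

Answer: after 3 steps: (λ.λ.1) (λ.0)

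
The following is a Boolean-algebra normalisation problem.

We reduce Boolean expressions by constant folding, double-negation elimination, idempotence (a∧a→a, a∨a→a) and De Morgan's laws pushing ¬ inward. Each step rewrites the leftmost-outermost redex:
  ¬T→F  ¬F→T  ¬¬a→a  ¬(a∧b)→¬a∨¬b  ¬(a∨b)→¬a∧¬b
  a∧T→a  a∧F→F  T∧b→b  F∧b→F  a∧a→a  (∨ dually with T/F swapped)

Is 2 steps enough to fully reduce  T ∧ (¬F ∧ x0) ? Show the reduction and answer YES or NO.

Answer: NO — after 2 steps the term is T ∧ x0, not yet normal

Derivation:
  start: T ∧ (¬F ∧ x0)
  →1  ¬F ∧ x0
  →2  T ∧ x0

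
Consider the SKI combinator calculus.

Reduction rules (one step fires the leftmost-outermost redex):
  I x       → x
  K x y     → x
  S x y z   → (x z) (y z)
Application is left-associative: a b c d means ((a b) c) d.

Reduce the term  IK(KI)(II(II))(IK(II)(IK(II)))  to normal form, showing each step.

  start: IK(KI)(II(II))(IK(II)(IK(II)))
  step 1: K(KI)(II(II))(IK(II)(IK(II)))
  step 2: KI(IK(II)(IK(II)))
  step 3: I

Answer: normal form = I  (in 3 steps)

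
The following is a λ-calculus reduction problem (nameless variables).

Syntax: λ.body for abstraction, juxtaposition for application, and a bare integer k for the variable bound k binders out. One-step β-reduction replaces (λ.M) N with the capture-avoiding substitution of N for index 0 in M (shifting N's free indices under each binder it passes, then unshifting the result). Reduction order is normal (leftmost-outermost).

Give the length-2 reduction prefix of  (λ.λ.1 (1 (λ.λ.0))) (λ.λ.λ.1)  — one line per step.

  start: (λ.λ.1 (1 (λ.λ.0))) (λ.λ.λ.1)
  step 1: λ.(λ.λ.λ.1) ((λ.λ.λ.1) (λ.λ.0))
  step 2: λ.λ.λ.1

Answer: after 2 steps: λ.λ.λ.1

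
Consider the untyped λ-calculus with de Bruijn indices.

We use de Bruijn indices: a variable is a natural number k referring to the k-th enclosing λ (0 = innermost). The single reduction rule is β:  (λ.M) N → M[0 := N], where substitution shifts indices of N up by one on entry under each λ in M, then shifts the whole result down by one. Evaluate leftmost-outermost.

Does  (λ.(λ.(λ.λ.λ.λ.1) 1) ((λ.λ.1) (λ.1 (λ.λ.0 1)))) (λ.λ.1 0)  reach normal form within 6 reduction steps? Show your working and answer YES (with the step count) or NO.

Answer: YES — reaches normal form λ.λ.λ.1 in 3 ≤ 6 steps

Reduction:
  start: (λ.(λ.(λ.λ.λ.λ.1) 1) ((λ.λ.1) (λ.1 (λ.λ.0 1)))) (λ.λ.1 0)
  →1  (λ.(λ.λ.λ.λ.1) (λ.λ.1 0)) ((λ.λ.1) (λ.(λ.λ.1 0) (λ.λ.0 1)))
  →2  (λ.λ.λ.λ.1) (λ.λ.1 0)
  →3  λ.λ.λ.1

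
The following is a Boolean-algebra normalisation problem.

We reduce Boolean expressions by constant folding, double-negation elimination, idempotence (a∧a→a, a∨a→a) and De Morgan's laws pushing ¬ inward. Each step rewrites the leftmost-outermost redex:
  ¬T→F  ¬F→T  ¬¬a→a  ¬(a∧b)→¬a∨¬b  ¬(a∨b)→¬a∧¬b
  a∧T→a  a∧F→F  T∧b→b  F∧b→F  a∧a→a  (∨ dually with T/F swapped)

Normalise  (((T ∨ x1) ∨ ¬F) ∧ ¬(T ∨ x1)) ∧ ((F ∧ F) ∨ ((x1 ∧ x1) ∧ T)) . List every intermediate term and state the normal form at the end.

  start: (((T ∨ x1) ∨ ¬F) ∧ ¬(T ∨ x1)) ∧ ((F ∧ F) ∨ ((x1 ∧ x1) ∧ T))
  [1] ((T ∨ ¬F) ∧ ¬(T ∨ x1)) ∧ ((F ∧ F) ∨ ((x1 ∧ x1) ∧ T))
  [2] (T ∧ ¬(T ∨ x1)) ∧ ((F ∧ F) ∨ ((x1 ∧ x1) ∧ T))
  [3] ¬(T ∨ x1) ∧ ((F ∧ F) ∨ ((x1 ∧ x1) ∧ T))
  [4] (¬T ∧ ¬x1) ∧ ((F ∧ F) ∨ ((x1 ∧ x1) ∧ T))
  [5] (F ∧ ¬x1) ∧ ((F ∧ F) ∨ ((x1 ∧ x1) ∧ T))
  [6] F ∧ ((F ∧ F) ∨ ((x1 ∧ x1) ∧ T))
  [7] F

Answer: normal form = F  (in 7 steps)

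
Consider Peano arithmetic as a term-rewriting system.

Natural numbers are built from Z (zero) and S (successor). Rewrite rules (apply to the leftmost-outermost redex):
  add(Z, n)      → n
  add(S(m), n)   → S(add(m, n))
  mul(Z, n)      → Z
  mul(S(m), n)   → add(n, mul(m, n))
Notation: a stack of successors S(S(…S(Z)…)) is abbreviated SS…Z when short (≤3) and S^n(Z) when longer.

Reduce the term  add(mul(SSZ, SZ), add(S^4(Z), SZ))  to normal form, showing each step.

Answer: normal form = S^7(Z)  (in 15 steps)

Working:
  start: add(mul(SSZ, SZ), add(S^4(Z), SZ))
  →1  add(add(SZ, mul(SZ, SZ)), add(S^4(Z), SZ))
  →2  add(S(add(Z, mul(SZ, SZ))), add(S^4(Z), SZ))
  →3  S(add(add(Z, mul(SZ, SZ)), add(S^4(Z), SZ)))
  →4  S(add(mul(SZ, SZ), add(S^4(Z), SZ)))
  →5  S(add(add(SZ, mul(Z, SZ)), add(S^4(Z), SZ)))
  →6  S(add(S(add(Z, mul(Z, SZ))), add(S^4(Z), SZ)))
  →7  S(S(add(add(Z, mul(Z, SZ)), add(S^4(Z), SZ))))
  →8  S(S(add(mul(Z, SZ), add(S^4(Z), SZ))))
  →9  S(S(add(Z, add(S^4(Z), SZ))))
  →10  S(S(add(S^4(Z), SZ)))
  →11  S(S(S(add(SSSZ, SZ))))
  →12  S(S(S(S(add(SSZ, SZ)))))
  →13  S(S(S(S(S(add(SZ, SZ))))))
  →14  S(S(S(S(S(S(add(Z, SZ)))))))
  →15  S^7(Z)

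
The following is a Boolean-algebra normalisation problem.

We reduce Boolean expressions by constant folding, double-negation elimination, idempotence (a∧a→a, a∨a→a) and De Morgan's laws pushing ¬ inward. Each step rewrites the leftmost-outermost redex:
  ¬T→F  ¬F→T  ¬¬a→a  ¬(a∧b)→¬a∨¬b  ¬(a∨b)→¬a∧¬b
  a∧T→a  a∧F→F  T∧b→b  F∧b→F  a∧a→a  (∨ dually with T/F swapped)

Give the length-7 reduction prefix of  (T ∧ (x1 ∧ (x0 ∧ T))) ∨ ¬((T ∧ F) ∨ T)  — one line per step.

Answer: after 7 steps: (x1 ∧ x0) ∨ (T ∧ ¬T)

Derivation:
  start: (T ∧ (x1 ∧ (x0 ∧ T))) ∨ ¬((T ∧ F) ∨ T)
  step 1: (x1 ∧ (x0 ∧ T)) ∨ ¬((T ∧ F) ∨ T)
  step 2: (x1 ∧ x0) ∨ ¬((T ∧ F) ∨ T)
  step 3: (x1 ∧ x0) ∨ (¬(T ∧ F) ∧ ¬T)
  step 4: (x1 ∧ x0) ∨ ((¬T ∨ ¬F) ∧ ¬T)
  step 5: (x1 ∧ x0) ∨ ((F ∨ ¬F) ∧ ¬T)
  step 6: (x1 ∧ x0) ∨ (¬F ∧ ¬T)
  step 7: (x1 ∧ x0) ∨ (T ∧ ¬T)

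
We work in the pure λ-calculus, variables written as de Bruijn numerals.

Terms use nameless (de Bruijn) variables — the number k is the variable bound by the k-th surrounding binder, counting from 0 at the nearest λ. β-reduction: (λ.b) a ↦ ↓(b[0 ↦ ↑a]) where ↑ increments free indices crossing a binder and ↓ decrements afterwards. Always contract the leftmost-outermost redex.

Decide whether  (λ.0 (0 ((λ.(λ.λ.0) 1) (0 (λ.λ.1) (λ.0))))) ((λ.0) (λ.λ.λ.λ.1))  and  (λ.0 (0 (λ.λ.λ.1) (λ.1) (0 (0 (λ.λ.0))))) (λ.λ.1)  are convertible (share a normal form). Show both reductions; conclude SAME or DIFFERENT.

Term A:
  start: (λ.0 (0 ((λ.(λ.λ.0) 1) (0 (λ.λ.1) (λ.0))))) ((λ.0) (λ.λ.λ.λ.1))
  →1  (λ.0) (λ.λ.λ.λ.1) ((λ.0) (λ.λ.λ.λ.1) ((λ.(λ.λ.0) ((λ.0) (λ.λ.λ.λ.1))) ((λ.0) (λ.λ.λ.λ.1) (λ.λ.1) (λ.0))))
  →2  (λ.λ.λ.λ.1) ((λ.0) (λ.λ.λ.λ.1) ((λ.(λ.λ.0) ((λ.0) (λ.λ.λ.λ.1))) ((λ.0) (λ.λ.λ.λ.1) (λ.λ.1) (λ.0))))
  →3  λ.λ.λ.1

Term B:
  start: (λ.0 (0 (λ.λ.λ.1) (λ.1) (0 (0 (λ.λ.0))))) (λ.λ.1)
  →1  (λ.λ.1) ((λ.λ.1) (λ.λ.λ.1) (λ.λ.λ.1) ((λ.λ.1) ((λ.λ.1) (λ.λ.0))))
  →2  λ.(λ.λ.1) (λ.λ.λ.1) (λ.λ.λ.1) ((λ.λ.1) ((λ.λ.1) (λ.λ.0)))
  →3  λ.(λ.λ.λ.λ.1) (λ.λ.λ.1) ((λ.λ.1) ((λ.λ.1) (λ.λ.0)))
  →4  λ.(λ.λ.λ.1) ((λ.λ.1) ((λ.λ.1) (λ.λ.0)))
  →5  λ.λ.λ.1

Answer: SAME — A ⇓ λ.λ.λ.1, B ⇓ λ.λ.λ.1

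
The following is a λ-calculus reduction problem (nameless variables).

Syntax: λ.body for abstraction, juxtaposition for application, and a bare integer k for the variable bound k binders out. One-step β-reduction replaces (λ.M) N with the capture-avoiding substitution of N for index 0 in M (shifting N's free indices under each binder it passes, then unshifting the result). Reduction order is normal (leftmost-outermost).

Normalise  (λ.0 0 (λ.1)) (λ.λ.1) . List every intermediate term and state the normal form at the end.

  start: (λ.0 0 (λ.1)) (λ.λ.1)
  →1  (λ.λ.1) (λ.λ.1) (λ.λ.λ.1)
  →2  (λ.λ.λ.1) (λ.λ.λ.1)
  →3  λ.λ.1

Answer: normal form = λ.λ.1  (in 3 steps)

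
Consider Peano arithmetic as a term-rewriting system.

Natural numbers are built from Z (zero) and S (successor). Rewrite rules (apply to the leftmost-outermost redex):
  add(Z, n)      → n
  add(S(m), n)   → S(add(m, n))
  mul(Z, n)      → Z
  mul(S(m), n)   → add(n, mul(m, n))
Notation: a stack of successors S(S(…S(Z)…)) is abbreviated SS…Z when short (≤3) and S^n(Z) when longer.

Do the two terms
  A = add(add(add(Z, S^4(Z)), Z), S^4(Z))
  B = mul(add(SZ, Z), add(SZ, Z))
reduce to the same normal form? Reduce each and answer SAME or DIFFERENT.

Answer: DIFFERENT — A ⇓ S^8(Z), B ⇓ SZ

Derivation:
Term A:
  start: add(add(add(Z, S^4(Z)), Z), S^4(Z))
  [1] add(add(S^4(Z), Z), S^4(Z))
  [2] add(S(add(SSSZ, Z)), S^4(Z))
  [3] S(add(add(SSSZ, Z), S^4(Z)))
  [4] S(add(S(add(SSZ, Z)), S^4(Z)))
  [5] S(S(add(add(SSZ, Z), S^4(Z))))
  [6] S(S(add(S(add(SZ, Z)), S^4(Z))))
  [7] S(S(S(add(add(SZ, Z), S^4(Z)))))
  [8] S(S(S(add(S(add(Z, Z)), S^4(Z)))))
  [9] S(S(S(S(add(add(Z, Z), S^4(Z))))))
  [10] S(S(S(S(add(Z, S^4(Z))))))
  [11] S^8(Z)

Term B:
  start: mul(add(SZ, Z), add(SZ, Z))
  [1] mul(S(add(Z, Z)), add(SZ, Z))
  [2] add(add(SZ, Z), mul(add(Z, Z), add(SZ, Z)))
  [3] add(S(add(Z, Z)), mul(add(Z, Z), add(SZ, Z)))
  [4] S(add(add(Z, Z), mul(add(Z, Z), add(SZ, Z))))
  [5] S(add(Z, mul(add(Z, Z), add(SZ, Z))))
  [6] S(mul(add(Z, Z), add(SZ, Z)))
  [7] S(mul(Z, add(SZ, Z)))
  [8] SZ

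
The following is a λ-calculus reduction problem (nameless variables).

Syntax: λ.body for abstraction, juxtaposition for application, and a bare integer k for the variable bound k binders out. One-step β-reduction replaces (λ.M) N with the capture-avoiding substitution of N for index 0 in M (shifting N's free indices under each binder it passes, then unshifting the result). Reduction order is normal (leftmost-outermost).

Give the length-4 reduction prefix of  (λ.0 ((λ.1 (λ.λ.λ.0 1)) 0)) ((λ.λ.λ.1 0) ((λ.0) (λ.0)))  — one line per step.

Answer: after 4 steps: λ.(λ.λ.λ.1 0) ((λ.0) (λ.0)) (λ.λ.λ.0 1) 0

Derivation:
  start: (λ.0 ((λ.1 (λ.λ.λ.0 1)) 0)) ((λ.λ.λ.1 0) ((λ.0) (λ.0)))
  step 1: (λ.λ.λ.1 0) ((λ.0) (λ.0)) ((λ.(λ.λ.λ.1 0) ((λ.0) (λ.0)) (λ.λ.λ.0 1)) ((λ.λ.λ.1 0) ((λ.0) (λ.0))))
  step 2: (λ.λ.1 0) ((λ.(λ.λ.λ.1 0) ((λ.0) (λ.0)) (λ.λ.λ.0 1)) ((λ.λ.λ.1 0) ((λ.0) (λ.0))))
  step 3: λ.(λ.(λ.λ.λ.1 0) ((λ.0) (λ.0)) (λ.λ.λ.0 1)) ((λ.λ.λ.1 0) ((λ.0) (λ.0))) 0
  step 4: λ.(λ.λ.λ.1 0) ((λ.0) (λ.0)) (λ.λ.λ.0 1) 0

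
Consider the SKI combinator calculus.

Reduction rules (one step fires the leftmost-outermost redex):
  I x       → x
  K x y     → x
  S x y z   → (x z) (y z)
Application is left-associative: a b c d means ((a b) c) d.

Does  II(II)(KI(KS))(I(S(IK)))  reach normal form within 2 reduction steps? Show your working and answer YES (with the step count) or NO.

  start: II(II)(KI(KS))(I(S(IK)))
  step 1: I(II)(KI(KS))(I(S(IK)))
  step 2: II(KI(KS))(I(S(IK)))

Answer: NO — after 2 steps the term is II(KI(KS))(I(S(IK))), not yet normal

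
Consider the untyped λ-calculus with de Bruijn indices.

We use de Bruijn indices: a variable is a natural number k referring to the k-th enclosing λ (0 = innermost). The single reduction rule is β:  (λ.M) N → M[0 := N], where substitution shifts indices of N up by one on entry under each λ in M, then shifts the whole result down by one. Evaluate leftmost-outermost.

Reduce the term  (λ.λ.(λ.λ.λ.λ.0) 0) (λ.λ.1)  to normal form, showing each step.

Answer: normal form = λ.λ.λ.λ.0  (in 2 steps)

Reduction:
  start: (λ.λ.(λ.λ.λ.λ.0) 0) (λ.λ.1)
  [1] λ.(λ.λ.λ.λ.0) 0
  [2] λ.λ.λ.λ.0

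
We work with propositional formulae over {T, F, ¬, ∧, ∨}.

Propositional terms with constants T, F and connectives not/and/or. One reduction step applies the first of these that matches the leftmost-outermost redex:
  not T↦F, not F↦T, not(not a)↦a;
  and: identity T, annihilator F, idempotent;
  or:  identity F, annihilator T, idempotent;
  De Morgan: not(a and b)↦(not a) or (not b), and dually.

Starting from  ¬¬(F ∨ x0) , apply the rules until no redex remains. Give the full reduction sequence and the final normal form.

  start: ¬¬(F ∨ x0)
  →1  F ∨ x0
  →2  x0

Answer: normal form = x0  (in 2 steps)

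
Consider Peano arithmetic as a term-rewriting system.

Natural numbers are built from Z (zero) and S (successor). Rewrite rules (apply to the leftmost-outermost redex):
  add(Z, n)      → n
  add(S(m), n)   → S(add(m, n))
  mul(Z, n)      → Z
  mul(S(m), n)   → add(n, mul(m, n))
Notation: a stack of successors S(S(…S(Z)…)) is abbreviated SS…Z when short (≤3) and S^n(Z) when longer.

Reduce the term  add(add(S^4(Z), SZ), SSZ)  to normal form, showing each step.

Answer: normal form = S^7(Z)  (in 11 steps)

Working:
  start: add(add(S^4(Z), SZ), SSZ)
  step 1: add(S(add(SSSZ, SZ)), SSZ)
  step 2: S(add(add(SSSZ, SZ), SSZ))
  step 3: S(add(S(add(SSZ, SZ)), SSZ))
  step 4: S(S(add(add(SSZ, SZ), SSZ)))
  step 5: S(S(add(S(add(SZ, SZ)), SSZ)))
  step 6: S(S(S(add(add(SZ, SZ), SSZ))))
  step 7: S(S(S(add(S(add(Z, SZ)), SSZ))))
  step 8: S(S(S(S(add(add(Z, SZ), SSZ)))))
  step 9: S(S(S(S(add(SZ, SSZ)))))
  step 10: S(S(S(S(S(add(Z, SSZ))))))
  step 11: S^7(Z)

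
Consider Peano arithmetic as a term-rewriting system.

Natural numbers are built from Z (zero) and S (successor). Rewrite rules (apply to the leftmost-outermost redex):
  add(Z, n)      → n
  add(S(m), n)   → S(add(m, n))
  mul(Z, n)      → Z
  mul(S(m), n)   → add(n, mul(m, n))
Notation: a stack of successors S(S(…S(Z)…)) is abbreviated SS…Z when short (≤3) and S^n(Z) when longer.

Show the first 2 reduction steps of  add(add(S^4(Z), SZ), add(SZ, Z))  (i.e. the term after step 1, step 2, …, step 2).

Answer: after 2 steps: S(add(add(SSSZ, SZ), add(SZ, Z)))

Reduction:
  start: add(add(S^4(Z), SZ), add(SZ, Z))
  →1  add(S(add(SSSZ, SZ)), add(SZ, Z))
  →2  S(add(add(SSSZ, SZ), add(SZ, Z)))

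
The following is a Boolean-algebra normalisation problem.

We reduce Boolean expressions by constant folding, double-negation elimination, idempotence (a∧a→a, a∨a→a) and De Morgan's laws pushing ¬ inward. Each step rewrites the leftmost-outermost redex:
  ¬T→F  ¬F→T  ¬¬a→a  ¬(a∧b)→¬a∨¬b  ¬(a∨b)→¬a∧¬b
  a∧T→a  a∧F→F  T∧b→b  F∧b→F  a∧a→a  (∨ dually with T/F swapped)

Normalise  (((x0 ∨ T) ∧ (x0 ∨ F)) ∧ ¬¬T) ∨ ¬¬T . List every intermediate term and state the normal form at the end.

Answer: normal form = T  (in 7 steps)

Derivation:
  start: (((x0 ∨ T) ∧ (x0 ∨ F)) ∧ ¬¬T) ∨ ¬¬T
  step 1: ((T ∧ (x0 ∨ F)) ∧ ¬¬T) ∨ ¬¬T
  step 2: ((x0 ∨ F) ∧ ¬¬T) ∨ ¬¬T
  step 3: (x0 ∧ ¬¬T) ∨ ¬¬T
  step 4: (x0 ∧ T) ∨ ¬¬T
  step 5: x0 ∨ ¬¬T
  step 6: x0 ∨ T
  step 7: T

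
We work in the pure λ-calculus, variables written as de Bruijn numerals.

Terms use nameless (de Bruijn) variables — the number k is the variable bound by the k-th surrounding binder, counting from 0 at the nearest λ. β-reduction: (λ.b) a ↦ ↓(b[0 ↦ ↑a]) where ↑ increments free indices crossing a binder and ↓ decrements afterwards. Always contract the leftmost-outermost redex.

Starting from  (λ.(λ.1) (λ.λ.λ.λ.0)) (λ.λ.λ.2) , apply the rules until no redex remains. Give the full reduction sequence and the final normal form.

Answer: normal form = λ.λ.λ.2  (in 2 steps)

Working:
  start: (λ.(λ.1) (λ.λ.λ.λ.0)) (λ.λ.λ.2)
  step 1: (λ.λ.λ.λ.2) (λ.λ.λ.λ.0)
  step 2: λ.λ.λ.2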